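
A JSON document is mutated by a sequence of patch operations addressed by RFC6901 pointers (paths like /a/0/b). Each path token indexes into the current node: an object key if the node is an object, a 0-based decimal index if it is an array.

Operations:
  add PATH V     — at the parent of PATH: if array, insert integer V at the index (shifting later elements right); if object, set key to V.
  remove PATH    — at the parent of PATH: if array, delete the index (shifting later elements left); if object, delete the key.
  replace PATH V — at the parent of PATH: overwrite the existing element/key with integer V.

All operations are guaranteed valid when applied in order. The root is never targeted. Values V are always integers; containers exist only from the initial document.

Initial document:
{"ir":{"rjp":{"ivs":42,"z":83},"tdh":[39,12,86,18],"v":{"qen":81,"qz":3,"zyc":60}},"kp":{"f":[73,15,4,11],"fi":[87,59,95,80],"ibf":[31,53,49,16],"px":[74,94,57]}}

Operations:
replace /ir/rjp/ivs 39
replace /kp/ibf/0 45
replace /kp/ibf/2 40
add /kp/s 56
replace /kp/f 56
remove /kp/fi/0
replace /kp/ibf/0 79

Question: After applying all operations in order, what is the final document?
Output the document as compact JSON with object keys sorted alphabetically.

Answer: {"ir":{"rjp":{"ivs":39,"z":83},"tdh":[39,12,86,18],"v":{"qen":81,"qz":3,"zyc":60}},"kp":{"f":56,"fi":[59,95,80],"ibf":[79,53,40,16],"px":[74,94,57],"s":56}}

Derivation:
After op 1 (replace /ir/rjp/ivs 39): {"ir":{"rjp":{"ivs":39,"z":83},"tdh":[39,12,86,18],"v":{"qen":81,"qz":3,"zyc":60}},"kp":{"f":[73,15,4,11],"fi":[87,59,95,80],"ibf":[31,53,49,16],"px":[74,94,57]}}
After op 2 (replace /kp/ibf/0 45): {"ir":{"rjp":{"ivs":39,"z":83},"tdh":[39,12,86,18],"v":{"qen":81,"qz":3,"zyc":60}},"kp":{"f":[73,15,4,11],"fi":[87,59,95,80],"ibf":[45,53,49,16],"px":[74,94,57]}}
After op 3 (replace /kp/ibf/2 40): {"ir":{"rjp":{"ivs":39,"z":83},"tdh":[39,12,86,18],"v":{"qen":81,"qz":3,"zyc":60}},"kp":{"f":[73,15,4,11],"fi":[87,59,95,80],"ibf":[45,53,40,16],"px":[74,94,57]}}
After op 4 (add /kp/s 56): {"ir":{"rjp":{"ivs":39,"z":83},"tdh":[39,12,86,18],"v":{"qen":81,"qz":3,"zyc":60}},"kp":{"f":[73,15,4,11],"fi":[87,59,95,80],"ibf":[45,53,40,16],"px":[74,94,57],"s":56}}
After op 5 (replace /kp/f 56): {"ir":{"rjp":{"ivs":39,"z":83},"tdh":[39,12,86,18],"v":{"qen":81,"qz":3,"zyc":60}},"kp":{"f":56,"fi":[87,59,95,80],"ibf":[45,53,40,16],"px":[74,94,57],"s":56}}
After op 6 (remove /kp/fi/0): {"ir":{"rjp":{"ivs":39,"z":83},"tdh":[39,12,86,18],"v":{"qen":81,"qz":3,"zyc":60}},"kp":{"f":56,"fi":[59,95,80],"ibf":[45,53,40,16],"px":[74,94,57],"s":56}}
After op 7 (replace /kp/ibf/0 79): {"ir":{"rjp":{"ivs":39,"z":83},"tdh":[39,12,86,18],"v":{"qen":81,"qz":3,"zyc":60}},"kp":{"f":56,"fi":[59,95,80],"ibf":[79,53,40,16],"px":[74,94,57],"s":56}}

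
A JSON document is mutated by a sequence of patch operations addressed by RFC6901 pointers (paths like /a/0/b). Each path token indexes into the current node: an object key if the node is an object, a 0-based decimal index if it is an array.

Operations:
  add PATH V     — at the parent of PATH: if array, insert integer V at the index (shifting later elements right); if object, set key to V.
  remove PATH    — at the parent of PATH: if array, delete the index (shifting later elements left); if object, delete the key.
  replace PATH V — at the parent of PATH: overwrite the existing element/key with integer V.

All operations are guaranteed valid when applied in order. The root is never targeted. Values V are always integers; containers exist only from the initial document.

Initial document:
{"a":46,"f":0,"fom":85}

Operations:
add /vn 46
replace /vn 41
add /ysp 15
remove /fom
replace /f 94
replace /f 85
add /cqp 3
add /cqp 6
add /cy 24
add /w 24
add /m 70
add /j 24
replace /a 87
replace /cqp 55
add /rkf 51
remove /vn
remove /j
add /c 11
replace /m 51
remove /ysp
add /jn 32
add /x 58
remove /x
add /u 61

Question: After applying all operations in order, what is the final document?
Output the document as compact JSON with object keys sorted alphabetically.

After op 1 (add /vn 46): {"a":46,"f":0,"fom":85,"vn":46}
After op 2 (replace /vn 41): {"a":46,"f":0,"fom":85,"vn":41}
After op 3 (add /ysp 15): {"a":46,"f":0,"fom":85,"vn":41,"ysp":15}
After op 4 (remove /fom): {"a":46,"f":0,"vn":41,"ysp":15}
After op 5 (replace /f 94): {"a":46,"f":94,"vn":41,"ysp":15}
After op 6 (replace /f 85): {"a":46,"f":85,"vn":41,"ysp":15}
After op 7 (add /cqp 3): {"a":46,"cqp":3,"f":85,"vn":41,"ysp":15}
After op 8 (add /cqp 6): {"a":46,"cqp":6,"f":85,"vn":41,"ysp":15}
After op 9 (add /cy 24): {"a":46,"cqp":6,"cy":24,"f":85,"vn":41,"ysp":15}
After op 10 (add /w 24): {"a":46,"cqp":6,"cy":24,"f":85,"vn":41,"w":24,"ysp":15}
After op 11 (add /m 70): {"a":46,"cqp":6,"cy":24,"f":85,"m":70,"vn":41,"w":24,"ysp":15}
After op 12 (add /j 24): {"a":46,"cqp":6,"cy":24,"f":85,"j":24,"m":70,"vn":41,"w":24,"ysp":15}
After op 13 (replace /a 87): {"a":87,"cqp":6,"cy":24,"f":85,"j":24,"m":70,"vn":41,"w":24,"ysp":15}
After op 14 (replace /cqp 55): {"a":87,"cqp":55,"cy":24,"f":85,"j":24,"m":70,"vn":41,"w":24,"ysp":15}
After op 15 (add /rkf 51): {"a":87,"cqp":55,"cy":24,"f":85,"j":24,"m":70,"rkf":51,"vn":41,"w":24,"ysp":15}
After op 16 (remove /vn): {"a":87,"cqp":55,"cy":24,"f":85,"j":24,"m":70,"rkf":51,"w":24,"ysp":15}
After op 17 (remove /j): {"a":87,"cqp":55,"cy":24,"f":85,"m":70,"rkf":51,"w":24,"ysp":15}
After op 18 (add /c 11): {"a":87,"c":11,"cqp":55,"cy":24,"f":85,"m":70,"rkf":51,"w":24,"ysp":15}
After op 19 (replace /m 51): {"a":87,"c":11,"cqp":55,"cy":24,"f":85,"m":51,"rkf":51,"w":24,"ysp":15}
After op 20 (remove /ysp): {"a":87,"c":11,"cqp":55,"cy":24,"f":85,"m":51,"rkf":51,"w":24}
After op 21 (add /jn 32): {"a":87,"c":11,"cqp":55,"cy":24,"f":85,"jn":32,"m":51,"rkf":51,"w":24}
After op 22 (add /x 58): {"a":87,"c":11,"cqp":55,"cy":24,"f":85,"jn":32,"m":51,"rkf":51,"w":24,"x":58}
After op 23 (remove /x): {"a":87,"c":11,"cqp":55,"cy":24,"f":85,"jn":32,"m":51,"rkf":51,"w":24}
After op 24 (add /u 61): {"a":87,"c":11,"cqp":55,"cy":24,"f":85,"jn":32,"m":51,"rkf":51,"u":61,"w":24}

Answer: {"a":87,"c":11,"cqp":55,"cy":24,"f":85,"jn":32,"m":51,"rkf":51,"u":61,"w":24}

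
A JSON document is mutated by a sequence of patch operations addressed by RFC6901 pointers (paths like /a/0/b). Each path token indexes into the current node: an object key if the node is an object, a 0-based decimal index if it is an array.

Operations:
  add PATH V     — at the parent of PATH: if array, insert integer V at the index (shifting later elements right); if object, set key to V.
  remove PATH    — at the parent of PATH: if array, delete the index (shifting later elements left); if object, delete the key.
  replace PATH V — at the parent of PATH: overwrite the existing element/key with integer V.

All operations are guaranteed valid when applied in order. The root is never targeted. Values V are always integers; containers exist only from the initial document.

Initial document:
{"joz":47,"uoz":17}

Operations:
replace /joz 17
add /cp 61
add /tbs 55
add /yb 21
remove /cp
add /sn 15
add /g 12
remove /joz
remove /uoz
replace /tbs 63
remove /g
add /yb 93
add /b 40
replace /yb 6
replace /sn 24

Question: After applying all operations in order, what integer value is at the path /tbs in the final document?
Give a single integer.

After op 1 (replace /joz 17): {"joz":17,"uoz":17}
After op 2 (add /cp 61): {"cp":61,"joz":17,"uoz":17}
After op 3 (add /tbs 55): {"cp":61,"joz":17,"tbs":55,"uoz":17}
After op 4 (add /yb 21): {"cp":61,"joz":17,"tbs":55,"uoz":17,"yb":21}
After op 5 (remove /cp): {"joz":17,"tbs":55,"uoz":17,"yb":21}
After op 6 (add /sn 15): {"joz":17,"sn":15,"tbs":55,"uoz":17,"yb":21}
After op 7 (add /g 12): {"g":12,"joz":17,"sn":15,"tbs":55,"uoz":17,"yb":21}
After op 8 (remove /joz): {"g":12,"sn":15,"tbs":55,"uoz":17,"yb":21}
After op 9 (remove /uoz): {"g":12,"sn":15,"tbs":55,"yb":21}
After op 10 (replace /tbs 63): {"g":12,"sn":15,"tbs":63,"yb":21}
After op 11 (remove /g): {"sn":15,"tbs":63,"yb":21}
After op 12 (add /yb 93): {"sn":15,"tbs":63,"yb":93}
After op 13 (add /b 40): {"b":40,"sn":15,"tbs":63,"yb":93}
After op 14 (replace /yb 6): {"b":40,"sn":15,"tbs":63,"yb":6}
After op 15 (replace /sn 24): {"b":40,"sn":24,"tbs":63,"yb":6}
Value at /tbs: 63

Answer: 63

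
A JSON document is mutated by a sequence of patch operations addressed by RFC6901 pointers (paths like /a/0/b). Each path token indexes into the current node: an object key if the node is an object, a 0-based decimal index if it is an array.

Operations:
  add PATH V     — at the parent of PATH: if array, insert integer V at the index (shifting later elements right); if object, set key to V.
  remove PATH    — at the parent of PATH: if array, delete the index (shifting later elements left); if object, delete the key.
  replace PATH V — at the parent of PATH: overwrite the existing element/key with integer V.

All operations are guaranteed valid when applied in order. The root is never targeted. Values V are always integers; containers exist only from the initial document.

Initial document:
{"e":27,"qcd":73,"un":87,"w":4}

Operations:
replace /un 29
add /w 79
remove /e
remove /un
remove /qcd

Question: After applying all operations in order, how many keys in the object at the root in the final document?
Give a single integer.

After op 1 (replace /un 29): {"e":27,"qcd":73,"un":29,"w":4}
After op 2 (add /w 79): {"e":27,"qcd":73,"un":29,"w":79}
After op 3 (remove /e): {"qcd":73,"un":29,"w":79}
After op 4 (remove /un): {"qcd":73,"w":79}
After op 5 (remove /qcd): {"w":79}
Size at the root: 1

Answer: 1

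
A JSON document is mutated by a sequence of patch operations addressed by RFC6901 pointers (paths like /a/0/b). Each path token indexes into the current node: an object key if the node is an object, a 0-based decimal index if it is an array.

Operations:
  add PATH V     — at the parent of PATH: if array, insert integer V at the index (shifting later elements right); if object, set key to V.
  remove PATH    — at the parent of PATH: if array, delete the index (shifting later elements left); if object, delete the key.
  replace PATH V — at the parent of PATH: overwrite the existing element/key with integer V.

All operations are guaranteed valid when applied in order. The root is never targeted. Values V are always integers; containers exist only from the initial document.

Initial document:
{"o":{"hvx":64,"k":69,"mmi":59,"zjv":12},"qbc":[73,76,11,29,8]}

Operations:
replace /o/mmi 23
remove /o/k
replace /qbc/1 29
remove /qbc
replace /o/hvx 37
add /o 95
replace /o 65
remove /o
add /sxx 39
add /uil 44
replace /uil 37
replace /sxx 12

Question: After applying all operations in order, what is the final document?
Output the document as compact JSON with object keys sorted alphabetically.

Answer: {"sxx":12,"uil":37}

Derivation:
After op 1 (replace /o/mmi 23): {"o":{"hvx":64,"k":69,"mmi":23,"zjv":12},"qbc":[73,76,11,29,8]}
After op 2 (remove /o/k): {"o":{"hvx":64,"mmi":23,"zjv":12},"qbc":[73,76,11,29,8]}
After op 3 (replace /qbc/1 29): {"o":{"hvx":64,"mmi":23,"zjv":12},"qbc":[73,29,11,29,8]}
After op 4 (remove /qbc): {"o":{"hvx":64,"mmi":23,"zjv":12}}
After op 5 (replace /o/hvx 37): {"o":{"hvx":37,"mmi":23,"zjv":12}}
After op 6 (add /o 95): {"o":95}
After op 7 (replace /o 65): {"o":65}
After op 8 (remove /o): {}
After op 9 (add /sxx 39): {"sxx":39}
After op 10 (add /uil 44): {"sxx":39,"uil":44}
After op 11 (replace /uil 37): {"sxx":39,"uil":37}
After op 12 (replace /sxx 12): {"sxx":12,"uil":37}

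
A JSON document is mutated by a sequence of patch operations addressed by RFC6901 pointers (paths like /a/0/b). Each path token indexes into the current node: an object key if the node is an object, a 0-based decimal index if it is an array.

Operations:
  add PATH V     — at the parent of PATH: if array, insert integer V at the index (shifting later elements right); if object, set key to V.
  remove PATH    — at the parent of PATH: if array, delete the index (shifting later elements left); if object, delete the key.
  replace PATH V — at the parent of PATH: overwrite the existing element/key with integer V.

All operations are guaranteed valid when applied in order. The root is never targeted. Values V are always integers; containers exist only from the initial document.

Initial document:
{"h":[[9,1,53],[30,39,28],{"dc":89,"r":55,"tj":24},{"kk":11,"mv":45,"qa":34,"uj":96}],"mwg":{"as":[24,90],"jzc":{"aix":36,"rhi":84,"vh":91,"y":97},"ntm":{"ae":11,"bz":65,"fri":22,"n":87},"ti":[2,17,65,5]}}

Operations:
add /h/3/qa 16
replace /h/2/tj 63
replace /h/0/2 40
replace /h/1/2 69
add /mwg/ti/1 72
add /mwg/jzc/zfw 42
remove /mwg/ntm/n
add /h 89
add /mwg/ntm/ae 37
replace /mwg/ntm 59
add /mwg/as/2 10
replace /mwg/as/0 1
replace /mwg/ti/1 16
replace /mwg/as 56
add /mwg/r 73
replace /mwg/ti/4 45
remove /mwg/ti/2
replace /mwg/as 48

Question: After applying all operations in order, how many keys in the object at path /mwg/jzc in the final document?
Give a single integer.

After op 1 (add /h/3/qa 16): {"h":[[9,1,53],[30,39,28],{"dc":89,"r":55,"tj":24},{"kk":11,"mv":45,"qa":16,"uj":96}],"mwg":{"as":[24,90],"jzc":{"aix":36,"rhi":84,"vh":91,"y":97},"ntm":{"ae":11,"bz":65,"fri":22,"n":87},"ti":[2,17,65,5]}}
After op 2 (replace /h/2/tj 63): {"h":[[9,1,53],[30,39,28],{"dc":89,"r":55,"tj":63},{"kk":11,"mv":45,"qa":16,"uj":96}],"mwg":{"as":[24,90],"jzc":{"aix":36,"rhi":84,"vh":91,"y":97},"ntm":{"ae":11,"bz":65,"fri":22,"n":87},"ti":[2,17,65,5]}}
After op 3 (replace /h/0/2 40): {"h":[[9,1,40],[30,39,28],{"dc":89,"r":55,"tj":63},{"kk":11,"mv":45,"qa":16,"uj":96}],"mwg":{"as":[24,90],"jzc":{"aix":36,"rhi":84,"vh":91,"y":97},"ntm":{"ae":11,"bz":65,"fri":22,"n":87},"ti":[2,17,65,5]}}
After op 4 (replace /h/1/2 69): {"h":[[9,1,40],[30,39,69],{"dc":89,"r":55,"tj":63},{"kk":11,"mv":45,"qa":16,"uj":96}],"mwg":{"as":[24,90],"jzc":{"aix":36,"rhi":84,"vh":91,"y":97},"ntm":{"ae":11,"bz":65,"fri":22,"n":87},"ti":[2,17,65,5]}}
After op 5 (add /mwg/ti/1 72): {"h":[[9,1,40],[30,39,69],{"dc":89,"r":55,"tj":63},{"kk":11,"mv":45,"qa":16,"uj":96}],"mwg":{"as":[24,90],"jzc":{"aix":36,"rhi":84,"vh":91,"y":97},"ntm":{"ae":11,"bz":65,"fri":22,"n":87},"ti":[2,72,17,65,5]}}
After op 6 (add /mwg/jzc/zfw 42): {"h":[[9,1,40],[30,39,69],{"dc":89,"r":55,"tj":63},{"kk":11,"mv":45,"qa":16,"uj":96}],"mwg":{"as":[24,90],"jzc":{"aix":36,"rhi":84,"vh":91,"y":97,"zfw":42},"ntm":{"ae":11,"bz":65,"fri":22,"n":87},"ti":[2,72,17,65,5]}}
After op 7 (remove /mwg/ntm/n): {"h":[[9,1,40],[30,39,69],{"dc":89,"r":55,"tj":63},{"kk":11,"mv":45,"qa":16,"uj":96}],"mwg":{"as":[24,90],"jzc":{"aix":36,"rhi":84,"vh":91,"y":97,"zfw":42},"ntm":{"ae":11,"bz":65,"fri":22},"ti":[2,72,17,65,5]}}
After op 8 (add /h 89): {"h":89,"mwg":{"as":[24,90],"jzc":{"aix":36,"rhi":84,"vh":91,"y":97,"zfw":42},"ntm":{"ae":11,"bz":65,"fri":22},"ti":[2,72,17,65,5]}}
After op 9 (add /mwg/ntm/ae 37): {"h":89,"mwg":{"as":[24,90],"jzc":{"aix":36,"rhi":84,"vh":91,"y":97,"zfw":42},"ntm":{"ae":37,"bz":65,"fri":22},"ti":[2,72,17,65,5]}}
After op 10 (replace /mwg/ntm 59): {"h":89,"mwg":{"as":[24,90],"jzc":{"aix":36,"rhi":84,"vh":91,"y":97,"zfw":42},"ntm":59,"ti":[2,72,17,65,5]}}
After op 11 (add /mwg/as/2 10): {"h":89,"mwg":{"as":[24,90,10],"jzc":{"aix":36,"rhi":84,"vh":91,"y":97,"zfw":42},"ntm":59,"ti":[2,72,17,65,5]}}
After op 12 (replace /mwg/as/0 1): {"h":89,"mwg":{"as":[1,90,10],"jzc":{"aix":36,"rhi":84,"vh":91,"y":97,"zfw":42},"ntm":59,"ti":[2,72,17,65,5]}}
After op 13 (replace /mwg/ti/1 16): {"h":89,"mwg":{"as":[1,90,10],"jzc":{"aix":36,"rhi":84,"vh":91,"y":97,"zfw":42},"ntm":59,"ti":[2,16,17,65,5]}}
After op 14 (replace /mwg/as 56): {"h":89,"mwg":{"as":56,"jzc":{"aix":36,"rhi":84,"vh":91,"y":97,"zfw":42},"ntm":59,"ti":[2,16,17,65,5]}}
After op 15 (add /mwg/r 73): {"h":89,"mwg":{"as":56,"jzc":{"aix":36,"rhi":84,"vh":91,"y":97,"zfw":42},"ntm":59,"r":73,"ti":[2,16,17,65,5]}}
After op 16 (replace /mwg/ti/4 45): {"h":89,"mwg":{"as":56,"jzc":{"aix":36,"rhi":84,"vh":91,"y":97,"zfw":42},"ntm":59,"r":73,"ti":[2,16,17,65,45]}}
After op 17 (remove /mwg/ti/2): {"h":89,"mwg":{"as":56,"jzc":{"aix":36,"rhi":84,"vh":91,"y":97,"zfw":42},"ntm":59,"r":73,"ti":[2,16,65,45]}}
After op 18 (replace /mwg/as 48): {"h":89,"mwg":{"as":48,"jzc":{"aix":36,"rhi":84,"vh":91,"y":97,"zfw":42},"ntm":59,"r":73,"ti":[2,16,65,45]}}
Size at path /mwg/jzc: 5

Answer: 5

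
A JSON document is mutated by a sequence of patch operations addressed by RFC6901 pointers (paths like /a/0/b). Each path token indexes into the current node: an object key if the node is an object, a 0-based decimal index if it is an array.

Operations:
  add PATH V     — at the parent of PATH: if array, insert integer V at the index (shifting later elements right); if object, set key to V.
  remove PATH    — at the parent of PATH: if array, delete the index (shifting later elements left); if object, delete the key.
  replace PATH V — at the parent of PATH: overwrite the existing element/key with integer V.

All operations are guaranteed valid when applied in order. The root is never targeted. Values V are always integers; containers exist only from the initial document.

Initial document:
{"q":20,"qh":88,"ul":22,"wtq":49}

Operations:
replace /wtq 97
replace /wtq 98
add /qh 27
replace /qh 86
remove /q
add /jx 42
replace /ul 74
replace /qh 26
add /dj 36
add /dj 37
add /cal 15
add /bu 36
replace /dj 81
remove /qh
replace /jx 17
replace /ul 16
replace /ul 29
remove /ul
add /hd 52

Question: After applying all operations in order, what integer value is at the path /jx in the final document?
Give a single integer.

After op 1 (replace /wtq 97): {"q":20,"qh":88,"ul":22,"wtq":97}
After op 2 (replace /wtq 98): {"q":20,"qh":88,"ul":22,"wtq":98}
After op 3 (add /qh 27): {"q":20,"qh":27,"ul":22,"wtq":98}
After op 4 (replace /qh 86): {"q":20,"qh":86,"ul":22,"wtq":98}
After op 5 (remove /q): {"qh":86,"ul":22,"wtq":98}
After op 6 (add /jx 42): {"jx":42,"qh":86,"ul":22,"wtq":98}
After op 7 (replace /ul 74): {"jx":42,"qh":86,"ul":74,"wtq":98}
After op 8 (replace /qh 26): {"jx":42,"qh":26,"ul":74,"wtq":98}
After op 9 (add /dj 36): {"dj":36,"jx":42,"qh":26,"ul":74,"wtq":98}
After op 10 (add /dj 37): {"dj":37,"jx":42,"qh":26,"ul":74,"wtq":98}
After op 11 (add /cal 15): {"cal":15,"dj":37,"jx":42,"qh":26,"ul":74,"wtq":98}
After op 12 (add /bu 36): {"bu":36,"cal":15,"dj":37,"jx":42,"qh":26,"ul":74,"wtq":98}
After op 13 (replace /dj 81): {"bu":36,"cal":15,"dj":81,"jx":42,"qh":26,"ul":74,"wtq":98}
After op 14 (remove /qh): {"bu":36,"cal":15,"dj":81,"jx":42,"ul":74,"wtq":98}
After op 15 (replace /jx 17): {"bu":36,"cal":15,"dj":81,"jx":17,"ul":74,"wtq":98}
After op 16 (replace /ul 16): {"bu":36,"cal":15,"dj":81,"jx":17,"ul":16,"wtq":98}
After op 17 (replace /ul 29): {"bu":36,"cal":15,"dj":81,"jx":17,"ul":29,"wtq":98}
After op 18 (remove /ul): {"bu":36,"cal":15,"dj":81,"jx":17,"wtq":98}
After op 19 (add /hd 52): {"bu":36,"cal":15,"dj":81,"hd":52,"jx":17,"wtq":98}
Value at /jx: 17

Answer: 17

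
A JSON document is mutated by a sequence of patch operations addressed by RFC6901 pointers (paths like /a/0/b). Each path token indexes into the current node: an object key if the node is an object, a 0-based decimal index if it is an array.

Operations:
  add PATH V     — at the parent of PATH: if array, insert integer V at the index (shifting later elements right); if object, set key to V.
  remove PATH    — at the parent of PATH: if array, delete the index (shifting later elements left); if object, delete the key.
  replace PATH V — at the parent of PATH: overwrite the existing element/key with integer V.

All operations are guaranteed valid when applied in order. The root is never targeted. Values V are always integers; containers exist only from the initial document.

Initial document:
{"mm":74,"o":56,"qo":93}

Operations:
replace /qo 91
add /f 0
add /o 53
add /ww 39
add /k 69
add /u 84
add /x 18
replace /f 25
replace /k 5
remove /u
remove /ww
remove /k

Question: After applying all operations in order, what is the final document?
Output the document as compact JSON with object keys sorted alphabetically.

Answer: {"f":25,"mm":74,"o":53,"qo":91,"x":18}

Derivation:
After op 1 (replace /qo 91): {"mm":74,"o":56,"qo":91}
After op 2 (add /f 0): {"f":0,"mm":74,"o":56,"qo":91}
After op 3 (add /o 53): {"f":0,"mm":74,"o":53,"qo":91}
After op 4 (add /ww 39): {"f":0,"mm":74,"o":53,"qo":91,"ww":39}
After op 5 (add /k 69): {"f":0,"k":69,"mm":74,"o":53,"qo":91,"ww":39}
After op 6 (add /u 84): {"f":0,"k":69,"mm":74,"o":53,"qo":91,"u":84,"ww":39}
After op 7 (add /x 18): {"f":0,"k":69,"mm":74,"o":53,"qo":91,"u":84,"ww":39,"x":18}
After op 8 (replace /f 25): {"f":25,"k":69,"mm":74,"o":53,"qo":91,"u":84,"ww":39,"x":18}
After op 9 (replace /k 5): {"f":25,"k":5,"mm":74,"o":53,"qo":91,"u":84,"ww":39,"x":18}
After op 10 (remove /u): {"f":25,"k":5,"mm":74,"o":53,"qo":91,"ww":39,"x":18}
After op 11 (remove /ww): {"f":25,"k":5,"mm":74,"o":53,"qo":91,"x":18}
After op 12 (remove /k): {"f":25,"mm":74,"o":53,"qo":91,"x":18}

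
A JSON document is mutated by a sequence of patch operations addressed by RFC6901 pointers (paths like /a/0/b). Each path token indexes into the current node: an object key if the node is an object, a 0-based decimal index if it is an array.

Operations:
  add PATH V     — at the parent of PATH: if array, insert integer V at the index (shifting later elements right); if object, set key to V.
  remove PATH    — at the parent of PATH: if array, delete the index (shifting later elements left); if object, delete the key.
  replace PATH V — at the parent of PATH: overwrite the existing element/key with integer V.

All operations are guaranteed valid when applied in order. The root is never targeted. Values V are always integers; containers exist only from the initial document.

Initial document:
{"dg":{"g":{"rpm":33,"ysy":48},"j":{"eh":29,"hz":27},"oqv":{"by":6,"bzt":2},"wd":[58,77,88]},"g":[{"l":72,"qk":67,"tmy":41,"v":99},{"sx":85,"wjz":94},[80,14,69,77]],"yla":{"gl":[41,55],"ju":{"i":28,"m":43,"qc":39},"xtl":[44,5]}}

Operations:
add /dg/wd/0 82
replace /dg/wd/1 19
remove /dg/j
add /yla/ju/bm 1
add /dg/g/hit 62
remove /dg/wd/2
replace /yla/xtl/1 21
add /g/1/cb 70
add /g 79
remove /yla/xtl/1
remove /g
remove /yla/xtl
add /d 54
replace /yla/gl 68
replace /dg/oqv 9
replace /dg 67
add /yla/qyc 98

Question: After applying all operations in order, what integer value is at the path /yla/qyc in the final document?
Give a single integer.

After op 1 (add /dg/wd/0 82): {"dg":{"g":{"rpm":33,"ysy":48},"j":{"eh":29,"hz":27},"oqv":{"by":6,"bzt":2},"wd":[82,58,77,88]},"g":[{"l":72,"qk":67,"tmy":41,"v":99},{"sx":85,"wjz":94},[80,14,69,77]],"yla":{"gl":[41,55],"ju":{"i":28,"m":43,"qc":39},"xtl":[44,5]}}
After op 2 (replace /dg/wd/1 19): {"dg":{"g":{"rpm":33,"ysy":48},"j":{"eh":29,"hz":27},"oqv":{"by":6,"bzt":2},"wd":[82,19,77,88]},"g":[{"l":72,"qk":67,"tmy":41,"v":99},{"sx":85,"wjz":94},[80,14,69,77]],"yla":{"gl":[41,55],"ju":{"i":28,"m":43,"qc":39},"xtl":[44,5]}}
After op 3 (remove /dg/j): {"dg":{"g":{"rpm":33,"ysy":48},"oqv":{"by":6,"bzt":2},"wd":[82,19,77,88]},"g":[{"l":72,"qk":67,"tmy":41,"v":99},{"sx":85,"wjz":94},[80,14,69,77]],"yla":{"gl":[41,55],"ju":{"i":28,"m":43,"qc":39},"xtl":[44,5]}}
After op 4 (add /yla/ju/bm 1): {"dg":{"g":{"rpm":33,"ysy":48},"oqv":{"by":6,"bzt":2},"wd":[82,19,77,88]},"g":[{"l":72,"qk":67,"tmy":41,"v":99},{"sx":85,"wjz":94},[80,14,69,77]],"yla":{"gl":[41,55],"ju":{"bm":1,"i":28,"m":43,"qc":39},"xtl":[44,5]}}
After op 5 (add /dg/g/hit 62): {"dg":{"g":{"hit":62,"rpm":33,"ysy":48},"oqv":{"by":6,"bzt":2},"wd":[82,19,77,88]},"g":[{"l":72,"qk":67,"tmy":41,"v":99},{"sx":85,"wjz":94},[80,14,69,77]],"yla":{"gl":[41,55],"ju":{"bm":1,"i":28,"m":43,"qc":39},"xtl":[44,5]}}
After op 6 (remove /dg/wd/2): {"dg":{"g":{"hit":62,"rpm":33,"ysy":48},"oqv":{"by":6,"bzt":2},"wd":[82,19,88]},"g":[{"l":72,"qk":67,"tmy":41,"v":99},{"sx":85,"wjz":94},[80,14,69,77]],"yla":{"gl":[41,55],"ju":{"bm":1,"i":28,"m":43,"qc":39},"xtl":[44,5]}}
After op 7 (replace /yla/xtl/1 21): {"dg":{"g":{"hit":62,"rpm":33,"ysy":48},"oqv":{"by":6,"bzt":2},"wd":[82,19,88]},"g":[{"l":72,"qk":67,"tmy":41,"v":99},{"sx":85,"wjz":94},[80,14,69,77]],"yla":{"gl":[41,55],"ju":{"bm":1,"i":28,"m":43,"qc":39},"xtl":[44,21]}}
After op 8 (add /g/1/cb 70): {"dg":{"g":{"hit":62,"rpm":33,"ysy":48},"oqv":{"by":6,"bzt":2},"wd":[82,19,88]},"g":[{"l":72,"qk":67,"tmy":41,"v":99},{"cb":70,"sx":85,"wjz":94},[80,14,69,77]],"yla":{"gl":[41,55],"ju":{"bm":1,"i":28,"m":43,"qc":39},"xtl":[44,21]}}
After op 9 (add /g 79): {"dg":{"g":{"hit":62,"rpm":33,"ysy":48},"oqv":{"by":6,"bzt":2},"wd":[82,19,88]},"g":79,"yla":{"gl":[41,55],"ju":{"bm":1,"i":28,"m":43,"qc":39},"xtl":[44,21]}}
After op 10 (remove /yla/xtl/1): {"dg":{"g":{"hit":62,"rpm":33,"ysy":48},"oqv":{"by":6,"bzt":2},"wd":[82,19,88]},"g":79,"yla":{"gl":[41,55],"ju":{"bm":1,"i":28,"m":43,"qc":39},"xtl":[44]}}
After op 11 (remove /g): {"dg":{"g":{"hit":62,"rpm":33,"ysy":48},"oqv":{"by":6,"bzt":2},"wd":[82,19,88]},"yla":{"gl":[41,55],"ju":{"bm":1,"i":28,"m":43,"qc":39},"xtl":[44]}}
After op 12 (remove /yla/xtl): {"dg":{"g":{"hit":62,"rpm":33,"ysy":48},"oqv":{"by":6,"bzt":2},"wd":[82,19,88]},"yla":{"gl":[41,55],"ju":{"bm":1,"i":28,"m":43,"qc":39}}}
After op 13 (add /d 54): {"d":54,"dg":{"g":{"hit":62,"rpm":33,"ysy":48},"oqv":{"by":6,"bzt":2},"wd":[82,19,88]},"yla":{"gl":[41,55],"ju":{"bm":1,"i":28,"m":43,"qc":39}}}
After op 14 (replace /yla/gl 68): {"d":54,"dg":{"g":{"hit":62,"rpm":33,"ysy":48},"oqv":{"by":6,"bzt":2},"wd":[82,19,88]},"yla":{"gl":68,"ju":{"bm":1,"i":28,"m":43,"qc":39}}}
After op 15 (replace /dg/oqv 9): {"d":54,"dg":{"g":{"hit":62,"rpm":33,"ysy":48},"oqv":9,"wd":[82,19,88]},"yla":{"gl":68,"ju":{"bm":1,"i":28,"m":43,"qc":39}}}
After op 16 (replace /dg 67): {"d":54,"dg":67,"yla":{"gl":68,"ju":{"bm":1,"i":28,"m":43,"qc":39}}}
After op 17 (add /yla/qyc 98): {"d":54,"dg":67,"yla":{"gl":68,"ju":{"bm":1,"i":28,"m":43,"qc":39},"qyc":98}}
Value at /yla/qyc: 98

Answer: 98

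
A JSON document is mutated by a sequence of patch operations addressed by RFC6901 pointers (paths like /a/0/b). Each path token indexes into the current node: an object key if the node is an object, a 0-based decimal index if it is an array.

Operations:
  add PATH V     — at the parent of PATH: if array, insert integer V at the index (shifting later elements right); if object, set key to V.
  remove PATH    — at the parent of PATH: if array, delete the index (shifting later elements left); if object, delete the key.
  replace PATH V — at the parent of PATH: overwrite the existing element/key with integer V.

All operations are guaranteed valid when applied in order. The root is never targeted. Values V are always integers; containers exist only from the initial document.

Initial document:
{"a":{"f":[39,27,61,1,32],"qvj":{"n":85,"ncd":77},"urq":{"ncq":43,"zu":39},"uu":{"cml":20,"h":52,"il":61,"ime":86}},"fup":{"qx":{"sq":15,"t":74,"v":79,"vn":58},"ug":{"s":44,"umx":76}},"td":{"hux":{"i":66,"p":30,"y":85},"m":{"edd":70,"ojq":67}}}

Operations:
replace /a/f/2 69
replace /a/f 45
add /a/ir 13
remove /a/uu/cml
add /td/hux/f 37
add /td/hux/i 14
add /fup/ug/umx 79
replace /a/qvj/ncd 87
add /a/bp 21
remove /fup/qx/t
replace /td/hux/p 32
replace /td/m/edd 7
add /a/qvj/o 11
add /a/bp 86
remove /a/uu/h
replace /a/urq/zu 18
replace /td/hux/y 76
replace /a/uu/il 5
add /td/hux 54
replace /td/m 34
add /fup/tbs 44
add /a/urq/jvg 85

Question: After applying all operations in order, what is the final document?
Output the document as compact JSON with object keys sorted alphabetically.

Answer: {"a":{"bp":86,"f":45,"ir":13,"qvj":{"n":85,"ncd":87,"o":11},"urq":{"jvg":85,"ncq":43,"zu":18},"uu":{"il":5,"ime":86}},"fup":{"qx":{"sq":15,"v":79,"vn":58},"tbs":44,"ug":{"s":44,"umx":79}},"td":{"hux":54,"m":34}}

Derivation:
After op 1 (replace /a/f/2 69): {"a":{"f":[39,27,69,1,32],"qvj":{"n":85,"ncd":77},"urq":{"ncq":43,"zu":39},"uu":{"cml":20,"h":52,"il":61,"ime":86}},"fup":{"qx":{"sq":15,"t":74,"v":79,"vn":58},"ug":{"s":44,"umx":76}},"td":{"hux":{"i":66,"p":30,"y":85},"m":{"edd":70,"ojq":67}}}
After op 2 (replace /a/f 45): {"a":{"f":45,"qvj":{"n":85,"ncd":77},"urq":{"ncq":43,"zu":39},"uu":{"cml":20,"h":52,"il":61,"ime":86}},"fup":{"qx":{"sq":15,"t":74,"v":79,"vn":58},"ug":{"s":44,"umx":76}},"td":{"hux":{"i":66,"p":30,"y":85},"m":{"edd":70,"ojq":67}}}
After op 3 (add /a/ir 13): {"a":{"f":45,"ir":13,"qvj":{"n":85,"ncd":77},"urq":{"ncq":43,"zu":39},"uu":{"cml":20,"h":52,"il":61,"ime":86}},"fup":{"qx":{"sq":15,"t":74,"v":79,"vn":58},"ug":{"s":44,"umx":76}},"td":{"hux":{"i":66,"p":30,"y":85},"m":{"edd":70,"ojq":67}}}
After op 4 (remove /a/uu/cml): {"a":{"f":45,"ir":13,"qvj":{"n":85,"ncd":77},"urq":{"ncq":43,"zu":39},"uu":{"h":52,"il":61,"ime":86}},"fup":{"qx":{"sq":15,"t":74,"v":79,"vn":58},"ug":{"s":44,"umx":76}},"td":{"hux":{"i":66,"p":30,"y":85},"m":{"edd":70,"ojq":67}}}
After op 5 (add /td/hux/f 37): {"a":{"f":45,"ir":13,"qvj":{"n":85,"ncd":77},"urq":{"ncq":43,"zu":39},"uu":{"h":52,"il":61,"ime":86}},"fup":{"qx":{"sq":15,"t":74,"v":79,"vn":58},"ug":{"s":44,"umx":76}},"td":{"hux":{"f":37,"i":66,"p":30,"y":85},"m":{"edd":70,"ojq":67}}}
After op 6 (add /td/hux/i 14): {"a":{"f":45,"ir":13,"qvj":{"n":85,"ncd":77},"urq":{"ncq":43,"zu":39},"uu":{"h":52,"il":61,"ime":86}},"fup":{"qx":{"sq":15,"t":74,"v":79,"vn":58},"ug":{"s":44,"umx":76}},"td":{"hux":{"f":37,"i":14,"p":30,"y":85},"m":{"edd":70,"ojq":67}}}
After op 7 (add /fup/ug/umx 79): {"a":{"f":45,"ir":13,"qvj":{"n":85,"ncd":77},"urq":{"ncq":43,"zu":39},"uu":{"h":52,"il":61,"ime":86}},"fup":{"qx":{"sq":15,"t":74,"v":79,"vn":58},"ug":{"s":44,"umx":79}},"td":{"hux":{"f":37,"i":14,"p":30,"y":85},"m":{"edd":70,"ojq":67}}}
After op 8 (replace /a/qvj/ncd 87): {"a":{"f":45,"ir":13,"qvj":{"n":85,"ncd":87},"urq":{"ncq":43,"zu":39},"uu":{"h":52,"il":61,"ime":86}},"fup":{"qx":{"sq":15,"t":74,"v":79,"vn":58},"ug":{"s":44,"umx":79}},"td":{"hux":{"f":37,"i":14,"p":30,"y":85},"m":{"edd":70,"ojq":67}}}
After op 9 (add /a/bp 21): {"a":{"bp":21,"f":45,"ir":13,"qvj":{"n":85,"ncd":87},"urq":{"ncq":43,"zu":39},"uu":{"h":52,"il":61,"ime":86}},"fup":{"qx":{"sq":15,"t":74,"v":79,"vn":58},"ug":{"s":44,"umx":79}},"td":{"hux":{"f":37,"i":14,"p":30,"y":85},"m":{"edd":70,"ojq":67}}}
After op 10 (remove /fup/qx/t): {"a":{"bp":21,"f":45,"ir":13,"qvj":{"n":85,"ncd":87},"urq":{"ncq":43,"zu":39},"uu":{"h":52,"il":61,"ime":86}},"fup":{"qx":{"sq":15,"v":79,"vn":58},"ug":{"s":44,"umx":79}},"td":{"hux":{"f":37,"i":14,"p":30,"y":85},"m":{"edd":70,"ojq":67}}}
After op 11 (replace /td/hux/p 32): {"a":{"bp":21,"f":45,"ir":13,"qvj":{"n":85,"ncd":87},"urq":{"ncq":43,"zu":39},"uu":{"h":52,"il":61,"ime":86}},"fup":{"qx":{"sq":15,"v":79,"vn":58},"ug":{"s":44,"umx":79}},"td":{"hux":{"f":37,"i":14,"p":32,"y":85},"m":{"edd":70,"ojq":67}}}
After op 12 (replace /td/m/edd 7): {"a":{"bp":21,"f":45,"ir":13,"qvj":{"n":85,"ncd":87},"urq":{"ncq":43,"zu":39},"uu":{"h":52,"il":61,"ime":86}},"fup":{"qx":{"sq":15,"v":79,"vn":58},"ug":{"s":44,"umx":79}},"td":{"hux":{"f":37,"i":14,"p":32,"y":85},"m":{"edd":7,"ojq":67}}}
After op 13 (add /a/qvj/o 11): {"a":{"bp":21,"f":45,"ir":13,"qvj":{"n":85,"ncd":87,"o":11},"urq":{"ncq":43,"zu":39},"uu":{"h":52,"il":61,"ime":86}},"fup":{"qx":{"sq":15,"v":79,"vn":58},"ug":{"s":44,"umx":79}},"td":{"hux":{"f":37,"i":14,"p":32,"y":85},"m":{"edd":7,"ojq":67}}}
After op 14 (add /a/bp 86): {"a":{"bp":86,"f":45,"ir":13,"qvj":{"n":85,"ncd":87,"o":11},"urq":{"ncq":43,"zu":39},"uu":{"h":52,"il":61,"ime":86}},"fup":{"qx":{"sq":15,"v":79,"vn":58},"ug":{"s":44,"umx":79}},"td":{"hux":{"f":37,"i":14,"p":32,"y":85},"m":{"edd":7,"ojq":67}}}
After op 15 (remove /a/uu/h): {"a":{"bp":86,"f":45,"ir":13,"qvj":{"n":85,"ncd":87,"o":11},"urq":{"ncq":43,"zu":39},"uu":{"il":61,"ime":86}},"fup":{"qx":{"sq":15,"v":79,"vn":58},"ug":{"s":44,"umx":79}},"td":{"hux":{"f":37,"i":14,"p":32,"y":85},"m":{"edd":7,"ojq":67}}}
After op 16 (replace /a/urq/zu 18): {"a":{"bp":86,"f":45,"ir":13,"qvj":{"n":85,"ncd":87,"o":11},"urq":{"ncq":43,"zu":18},"uu":{"il":61,"ime":86}},"fup":{"qx":{"sq":15,"v":79,"vn":58},"ug":{"s":44,"umx":79}},"td":{"hux":{"f":37,"i":14,"p":32,"y":85},"m":{"edd":7,"ojq":67}}}
After op 17 (replace /td/hux/y 76): {"a":{"bp":86,"f":45,"ir":13,"qvj":{"n":85,"ncd":87,"o":11},"urq":{"ncq":43,"zu":18},"uu":{"il":61,"ime":86}},"fup":{"qx":{"sq":15,"v":79,"vn":58},"ug":{"s":44,"umx":79}},"td":{"hux":{"f":37,"i":14,"p":32,"y":76},"m":{"edd":7,"ojq":67}}}
After op 18 (replace /a/uu/il 5): {"a":{"bp":86,"f":45,"ir":13,"qvj":{"n":85,"ncd":87,"o":11},"urq":{"ncq":43,"zu":18},"uu":{"il":5,"ime":86}},"fup":{"qx":{"sq":15,"v":79,"vn":58},"ug":{"s":44,"umx":79}},"td":{"hux":{"f":37,"i":14,"p":32,"y":76},"m":{"edd":7,"ojq":67}}}
After op 19 (add /td/hux 54): {"a":{"bp":86,"f":45,"ir":13,"qvj":{"n":85,"ncd":87,"o":11},"urq":{"ncq":43,"zu":18},"uu":{"il":5,"ime":86}},"fup":{"qx":{"sq":15,"v":79,"vn":58},"ug":{"s":44,"umx":79}},"td":{"hux":54,"m":{"edd":7,"ojq":67}}}
After op 20 (replace /td/m 34): {"a":{"bp":86,"f":45,"ir":13,"qvj":{"n":85,"ncd":87,"o":11},"urq":{"ncq":43,"zu":18},"uu":{"il":5,"ime":86}},"fup":{"qx":{"sq":15,"v":79,"vn":58},"ug":{"s":44,"umx":79}},"td":{"hux":54,"m":34}}
After op 21 (add /fup/tbs 44): {"a":{"bp":86,"f":45,"ir":13,"qvj":{"n":85,"ncd":87,"o":11},"urq":{"ncq":43,"zu":18},"uu":{"il":5,"ime":86}},"fup":{"qx":{"sq":15,"v":79,"vn":58},"tbs":44,"ug":{"s":44,"umx":79}},"td":{"hux":54,"m":34}}
After op 22 (add /a/urq/jvg 85): {"a":{"bp":86,"f":45,"ir":13,"qvj":{"n":85,"ncd":87,"o":11},"urq":{"jvg":85,"ncq":43,"zu":18},"uu":{"il":5,"ime":86}},"fup":{"qx":{"sq":15,"v":79,"vn":58},"tbs":44,"ug":{"s":44,"umx":79}},"td":{"hux":54,"m":34}}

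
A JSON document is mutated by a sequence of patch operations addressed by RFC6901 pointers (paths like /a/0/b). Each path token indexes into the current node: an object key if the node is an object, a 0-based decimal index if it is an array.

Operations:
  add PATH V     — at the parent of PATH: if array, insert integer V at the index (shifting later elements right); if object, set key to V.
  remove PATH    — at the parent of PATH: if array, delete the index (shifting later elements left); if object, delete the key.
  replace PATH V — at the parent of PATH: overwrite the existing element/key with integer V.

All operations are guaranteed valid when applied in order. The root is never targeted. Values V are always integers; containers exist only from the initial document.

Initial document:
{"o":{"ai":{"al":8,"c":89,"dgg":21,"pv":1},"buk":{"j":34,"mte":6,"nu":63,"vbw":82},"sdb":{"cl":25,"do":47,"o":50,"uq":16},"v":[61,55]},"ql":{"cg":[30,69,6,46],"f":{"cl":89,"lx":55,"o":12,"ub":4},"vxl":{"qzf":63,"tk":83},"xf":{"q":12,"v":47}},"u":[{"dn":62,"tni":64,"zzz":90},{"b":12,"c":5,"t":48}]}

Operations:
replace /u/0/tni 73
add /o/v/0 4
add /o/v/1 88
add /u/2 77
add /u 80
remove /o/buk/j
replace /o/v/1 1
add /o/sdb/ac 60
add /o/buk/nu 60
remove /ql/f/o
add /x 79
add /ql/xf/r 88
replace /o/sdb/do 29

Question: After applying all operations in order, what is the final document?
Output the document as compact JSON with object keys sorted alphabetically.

Answer: {"o":{"ai":{"al":8,"c":89,"dgg":21,"pv":1},"buk":{"mte":6,"nu":60,"vbw":82},"sdb":{"ac":60,"cl":25,"do":29,"o":50,"uq":16},"v":[4,1,61,55]},"ql":{"cg":[30,69,6,46],"f":{"cl":89,"lx":55,"ub":4},"vxl":{"qzf":63,"tk":83},"xf":{"q":12,"r":88,"v":47}},"u":80,"x":79}

Derivation:
After op 1 (replace /u/0/tni 73): {"o":{"ai":{"al":8,"c":89,"dgg":21,"pv":1},"buk":{"j":34,"mte":6,"nu":63,"vbw":82},"sdb":{"cl":25,"do":47,"o":50,"uq":16},"v":[61,55]},"ql":{"cg":[30,69,6,46],"f":{"cl":89,"lx":55,"o":12,"ub":4},"vxl":{"qzf":63,"tk":83},"xf":{"q":12,"v":47}},"u":[{"dn":62,"tni":73,"zzz":90},{"b":12,"c":5,"t":48}]}
After op 2 (add /o/v/0 4): {"o":{"ai":{"al":8,"c":89,"dgg":21,"pv":1},"buk":{"j":34,"mte":6,"nu":63,"vbw":82},"sdb":{"cl":25,"do":47,"o":50,"uq":16},"v":[4,61,55]},"ql":{"cg":[30,69,6,46],"f":{"cl":89,"lx":55,"o":12,"ub":4},"vxl":{"qzf":63,"tk":83},"xf":{"q":12,"v":47}},"u":[{"dn":62,"tni":73,"zzz":90},{"b":12,"c":5,"t":48}]}
After op 3 (add /o/v/1 88): {"o":{"ai":{"al":8,"c":89,"dgg":21,"pv":1},"buk":{"j":34,"mte":6,"nu":63,"vbw":82},"sdb":{"cl":25,"do":47,"o":50,"uq":16},"v":[4,88,61,55]},"ql":{"cg":[30,69,6,46],"f":{"cl":89,"lx":55,"o":12,"ub":4},"vxl":{"qzf":63,"tk":83},"xf":{"q":12,"v":47}},"u":[{"dn":62,"tni":73,"zzz":90},{"b":12,"c":5,"t":48}]}
After op 4 (add /u/2 77): {"o":{"ai":{"al":8,"c":89,"dgg":21,"pv":1},"buk":{"j":34,"mte":6,"nu":63,"vbw":82},"sdb":{"cl":25,"do":47,"o":50,"uq":16},"v":[4,88,61,55]},"ql":{"cg":[30,69,6,46],"f":{"cl":89,"lx":55,"o":12,"ub":4},"vxl":{"qzf":63,"tk":83},"xf":{"q":12,"v":47}},"u":[{"dn":62,"tni":73,"zzz":90},{"b":12,"c":5,"t":48},77]}
After op 5 (add /u 80): {"o":{"ai":{"al":8,"c":89,"dgg":21,"pv":1},"buk":{"j":34,"mte":6,"nu":63,"vbw":82},"sdb":{"cl":25,"do":47,"o":50,"uq":16},"v":[4,88,61,55]},"ql":{"cg":[30,69,6,46],"f":{"cl":89,"lx":55,"o":12,"ub":4},"vxl":{"qzf":63,"tk":83},"xf":{"q":12,"v":47}},"u":80}
After op 6 (remove /o/buk/j): {"o":{"ai":{"al":8,"c":89,"dgg":21,"pv":1},"buk":{"mte":6,"nu":63,"vbw":82},"sdb":{"cl":25,"do":47,"o":50,"uq":16},"v":[4,88,61,55]},"ql":{"cg":[30,69,6,46],"f":{"cl":89,"lx":55,"o":12,"ub":4},"vxl":{"qzf":63,"tk":83},"xf":{"q":12,"v":47}},"u":80}
After op 7 (replace /o/v/1 1): {"o":{"ai":{"al":8,"c":89,"dgg":21,"pv":1},"buk":{"mte":6,"nu":63,"vbw":82},"sdb":{"cl":25,"do":47,"o":50,"uq":16},"v":[4,1,61,55]},"ql":{"cg":[30,69,6,46],"f":{"cl":89,"lx":55,"o":12,"ub":4},"vxl":{"qzf":63,"tk":83},"xf":{"q":12,"v":47}},"u":80}
After op 8 (add /o/sdb/ac 60): {"o":{"ai":{"al":8,"c":89,"dgg":21,"pv":1},"buk":{"mte":6,"nu":63,"vbw":82},"sdb":{"ac":60,"cl":25,"do":47,"o":50,"uq":16},"v":[4,1,61,55]},"ql":{"cg":[30,69,6,46],"f":{"cl":89,"lx":55,"o":12,"ub":4},"vxl":{"qzf":63,"tk":83},"xf":{"q":12,"v":47}},"u":80}
After op 9 (add /o/buk/nu 60): {"o":{"ai":{"al":8,"c":89,"dgg":21,"pv":1},"buk":{"mte":6,"nu":60,"vbw":82},"sdb":{"ac":60,"cl":25,"do":47,"o":50,"uq":16},"v":[4,1,61,55]},"ql":{"cg":[30,69,6,46],"f":{"cl":89,"lx":55,"o":12,"ub":4},"vxl":{"qzf":63,"tk":83},"xf":{"q":12,"v":47}},"u":80}
After op 10 (remove /ql/f/o): {"o":{"ai":{"al":8,"c":89,"dgg":21,"pv":1},"buk":{"mte":6,"nu":60,"vbw":82},"sdb":{"ac":60,"cl":25,"do":47,"o":50,"uq":16},"v":[4,1,61,55]},"ql":{"cg":[30,69,6,46],"f":{"cl":89,"lx":55,"ub":4},"vxl":{"qzf":63,"tk":83},"xf":{"q":12,"v":47}},"u":80}
After op 11 (add /x 79): {"o":{"ai":{"al":8,"c":89,"dgg":21,"pv":1},"buk":{"mte":6,"nu":60,"vbw":82},"sdb":{"ac":60,"cl":25,"do":47,"o":50,"uq":16},"v":[4,1,61,55]},"ql":{"cg":[30,69,6,46],"f":{"cl":89,"lx":55,"ub":4},"vxl":{"qzf":63,"tk":83},"xf":{"q":12,"v":47}},"u":80,"x":79}
After op 12 (add /ql/xf/r 88): {"o":{"ai":{"al":8,"c":89,"dgg":21,"pv":1},"buk":{"mte":6,"nu":60,"vbw":82},"sdb":{"ac":60,"cl":25,"do":47,"o":50,"uq":16},"v":[4,1,61,55]},"ql":{"cg":[30,69,6,46],"f":{"cl":89,"lx":55,"ub":4},"vxl":{"qzf":63,"tk":83},"xf":{"q":12,"r":88,"v":47}},"u":80,"x":79}
After op 13 (replace /o/sdb/do 29): {"o":{"ai":{"al":8,"c":89,"dgg":21,"pv":1},"buk":{"mte":6,"nu":60,"vbw":82},"sdb":{"ac":60,"cl":25,"do":29,"o":50,"uq":16},"v":[4,1,61,55]},"ql":{"cg":[30,69,6,46],"f":{"cl":89,"lx":55,"ub":4},"vxl":{"qzf":63,"tk":83},"xf":{"q":12,"r":88,"v":47}},"u":80,"x":79}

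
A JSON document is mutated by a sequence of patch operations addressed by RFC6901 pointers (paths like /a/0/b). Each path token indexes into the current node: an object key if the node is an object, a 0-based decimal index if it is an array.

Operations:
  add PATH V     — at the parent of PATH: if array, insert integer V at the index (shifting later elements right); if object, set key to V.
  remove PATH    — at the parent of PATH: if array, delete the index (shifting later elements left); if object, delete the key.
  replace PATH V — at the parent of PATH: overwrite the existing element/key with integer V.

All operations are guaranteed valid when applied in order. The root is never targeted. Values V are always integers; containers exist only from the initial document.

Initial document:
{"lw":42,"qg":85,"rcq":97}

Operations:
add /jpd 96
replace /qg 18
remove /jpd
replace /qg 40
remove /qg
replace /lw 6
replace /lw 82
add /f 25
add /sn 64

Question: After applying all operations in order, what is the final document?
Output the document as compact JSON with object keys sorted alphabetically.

After op 1 (add /jpd 96): {"jpd":96,"lw":42,"qg":85,"rcq":97}
After op 2 (replace /qg 18): {"jpd":96,"lw":42,"qg":18,"rcq":97}
After op 3 (remove /jpd): {"lw":42,"qg":18,"rcq":97}
After op 4 (replace /qg 40): {"lw":42,"qg":40,"rcq":97}
After op 5 (remove /qg): {"lw":42,"rcq":97}
After op 6 (replace /lw 6): {"lw":6,"rcq":97}
After op 7 (replace /lw 82): {"lw":82,"rcq":97}
After op 8 (add /f 25): {"f":25,"lw":82,"rcq":97}
After op 9 (add /sn 64): {"f":25,"lw":82,"rcq":97,"sn":64}

Answer: {"f":25,"lw":82,"rcq":97,"sn":64}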